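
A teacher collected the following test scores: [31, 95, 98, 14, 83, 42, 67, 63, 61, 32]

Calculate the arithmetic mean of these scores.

58.6

Step 1: Sum all values: 31 + 95 + 98 + 14 + 83 + 42 + 67 + 63 + 61 + 32 = 586
Step 2: Count the number of values: n = 10
Step 3: Mean = sum / n = 586 / 10 = 58.6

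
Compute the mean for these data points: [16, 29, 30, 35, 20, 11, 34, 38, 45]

28.6667

Step 1: Sum all values: 16 + 29 + 30 + 35 + 20 + 11 + 34 + 38 + 45 = 258
Step 2: Count the number of values: n = 9
Step 3: Mean = sum / n = 258 / 9 = 28.6667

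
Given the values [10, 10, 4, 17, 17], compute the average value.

11.6

Step 1: Sum all values: 10 + 10 + 4 + 17 + 17 = 58
Step 2: Count the number of values: n = 5
Step 3: Mean = sum / n = 58 / 5 = 11.6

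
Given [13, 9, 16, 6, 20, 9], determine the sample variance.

26.9667

Step 1: Compute the mean: (13 + 9 + 16 + 6 + 20 + 9) / 6 = 12.1667
Step 2: Compute squared deviations from the mean:
  (13 - 12.1667)^2 = 0.6944
  (9 - 12.1667)^2 = 10.0278
  (16 - 12.1667)^2 = 14.6944
  (6 - 12.1667)^2 = 38.0278
  (20 - 12.1667)^2 = 61.3611
  (9 - 12.1667)^2 = 10.0278
Step 3: Sum of squared deviations = 134.8333
Step 4: Sample variance = 134.8333 / 5 = 26.9667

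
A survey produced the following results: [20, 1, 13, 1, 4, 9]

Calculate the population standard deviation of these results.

6.8799

Step 1: Compute the mean: 8
Step 2: Sum of squared deviations from the mean: 284
Step 3: Population variance = 284 / 6 = 47.3333
Step 4: Standard deviation = sqrt(47.3333) = 6.8799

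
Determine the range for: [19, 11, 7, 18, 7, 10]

12

Step 1: Identify the maximum value: max = 19
Step 2: Identify the minimum value: min = 7
Step 3: Range = max - min = 19 - 7 = 12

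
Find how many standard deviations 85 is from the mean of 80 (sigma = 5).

1

Step 1: Recall the z-score formula: z = (x - mu) / sigma
Step 2: Substitute values: z = (85 - 80) / 5
Step 3: z = 5 / 5 = 1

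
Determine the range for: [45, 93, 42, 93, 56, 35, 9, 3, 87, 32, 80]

90

Step 1: Identify the maximum value: max = 93
Step 2: Identify the minimum value: min = 3
Step 3: Range = max - min = 93 - 3 = 90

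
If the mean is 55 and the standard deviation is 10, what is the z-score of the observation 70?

1.5

Step 1: Recall the z-score formula: z = (x - mu) / sigma
Step 2: Substitute values: z = (70 - 55) / 10
Step 3: z = 15 / 10 = 1.5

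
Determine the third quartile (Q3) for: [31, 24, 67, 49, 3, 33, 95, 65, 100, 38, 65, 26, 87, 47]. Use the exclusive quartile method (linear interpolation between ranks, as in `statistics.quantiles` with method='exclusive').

72

Step 1: Sort the data: [3, 24, 26, 31, 33, 38, 47, 49, 65, 65, 67, 87, 95, 100]
Step 2: n = 14
Step 3: Using the exclusive quartile method:
  Q1 = 29.75
  Q2 (median) = 48
  Q3 = 72
  IQR = Q3 - Q1 = 72 - 29.75 = 42.25
Step 4: Q3 = 72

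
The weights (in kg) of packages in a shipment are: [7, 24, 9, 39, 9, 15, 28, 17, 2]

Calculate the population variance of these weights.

123.3333

Step 1: Compute the mean: (7 + 24 + 9 + 39 + 9 + 15 + 28 + 17 + 2) / 9 = 16.6667
Step 2: Compute squared deviations from the mean:
  (7 - 16.6667)^2 = 93.4444
  (24 - 16.6667)^2 = 53.7778
  (9 - 16.6667)^2 = 58.7778
  (39 - 16.6667)^2 = 498.7778
  (9 - 16.6667)^2 = 58.7778
  (15 - 16.6667)^2 = 2.7778
  (28 - 16.6667)^2 = 128.4444
  (17 - 16.6667)^2 = 0.1111
  (2 - 16.6667)^2 = 215.1111
Step 3: Sum of squared deviations = 1110
Step 4: Population variance = 1110 / 9 = 123.3333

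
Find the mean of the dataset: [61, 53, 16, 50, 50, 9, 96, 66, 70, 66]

53.7

Step 1: Sum all values: 61 + 53 + 16 + 50 + 50 + 9 + 96 + 66 + 70 + 66 = 537
Step 2: Count the number of values: n = 10
Step 3: Mean = sum / n = 537 / 10 = 53.7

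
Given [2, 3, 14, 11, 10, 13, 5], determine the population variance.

20.4898

Step 1: Compute the mean: (2 + 3 + 14 + 11 + 10 + 13 + 5) / 7 = 8.2857
Step 2: Compute squared deviations from the mean:
  (2 - 8.2857)^2 = 39.5102
  (3 - 8.2857)^2 = 27.9388
  (14 - 8.2857)^2 = 32.6531
  (11 - 8.2857)^2 = 7.3673
  (10 - 8.2857)^2 = 2.9388
  (13 - 8.2857)^2 = 22.2245
  (5 - 8.2857)^2 = 10.7959
Step 3: Sum of squared deviations = 143.4286
Step 4: Population variance = 143.4286 / 7 = 20.4898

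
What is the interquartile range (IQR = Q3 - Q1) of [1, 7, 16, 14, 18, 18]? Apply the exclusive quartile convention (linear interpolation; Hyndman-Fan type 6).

12.5

Step 1: Sort the data: [1, 7, 14, 16, 18, 18]
Step 2: n = 6
Step 3: Using the exclusive quartile method:
  Q1 = 5.5
  Q2 (median) = 15
  Q3 = 18
  IQR = Q3 - Q1 = 18 - 5.5 = 12.5
Step 4: IQR = 12.5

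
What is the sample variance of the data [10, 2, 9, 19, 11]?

36.7

Step 1: Compute the mean: (10 + 2 + 9 + 19 + 11) / 5 = 10.2
Step 2: Compute squared deviations from the mean:
  (10 - 10.2)^2 = 0.04
  (2 - 10.2)^2 = 67.24
  (9 - 10.2)^2 = 1.44
  (19 - 10.2)^2 = 77.44
  (11 - 10.2)^2 = 0.64
Step 3: Sum of squared deviations = 146.8
Step 4: Sample variance = 146.8 / 4 = 36.7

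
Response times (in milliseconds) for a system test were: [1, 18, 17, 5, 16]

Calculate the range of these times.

17

Step 1: Identify the maximum value: max = 18
Step 2: Identify the minimum value: min = 1
Step 3: Range = max - min = 18 - 1 = 17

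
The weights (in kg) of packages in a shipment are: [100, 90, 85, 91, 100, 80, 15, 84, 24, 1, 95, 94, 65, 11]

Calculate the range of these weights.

99

Step 1: Identify the maximum value: max = 100
Step 2: Identify the minimum value: min = 1
Step 3: Range = max - min = 100 - 1 = 99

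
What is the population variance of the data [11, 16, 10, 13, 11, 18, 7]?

11.9184

Step 1: Compute the mean: (11 + 16 + 10 + 13 + 11 + 18 + 7) / 7 = 12.2857
Step 2: Compute squared deviations from the mean:
  (11 - 12.2857)^2 = 1.6531
  (16 - 12.2857)^2 = 13.7959
  (10 - 12.2857)^2 = 5.2245
  (13 - 12.2857)^2 = 0.5102
  (11 - 12.2857)^2 = 1.6531
  (18 - 12.2857)^2 = 32.6531
  (7 - 12.2857)^2 = 27.9388
Step 3: Sum of squared deviations = 83.4286
Step 4: Population variance = 83.4286 / 7 = 11.9184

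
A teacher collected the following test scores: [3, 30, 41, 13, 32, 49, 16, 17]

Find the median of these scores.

23.5

Step 1: Sort the data in ascending order: [3, 13, 16, 17, 30, 32, 41, 49]
Step 2: The number of values is n = 8.
Step 3: Since n is even, the median is the average of positions 4 and 5:
  Median = (17 + 30) / 2 = 23.5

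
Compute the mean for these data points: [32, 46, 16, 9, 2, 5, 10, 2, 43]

18.3333

Step 1: Sum all values: 32 + 46 + 16 + 9 + 2 + 5 + 10 + 2 + 43 = 165
Step 2: Count the number of values: n = 9
Step 3: Mean = sum / n = 165 / 9 = 18.3333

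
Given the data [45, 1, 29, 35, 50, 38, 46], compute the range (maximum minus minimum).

49

Step 1: Identify the maximum value: max = 50
Step 2: Identify the minimum value: min = 1
Step 3: Range = max - min = 50 - 1 = 49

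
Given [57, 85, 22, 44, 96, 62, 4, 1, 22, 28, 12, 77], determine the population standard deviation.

31.1408

Step 1: Compute the mean: 42.5
Step 2: Sum of squared deviations from the mean: 11637
Step 3: Population variance = 11637 / 12 = 969.75
Step 4: Standard deviation = sqrt(969.75) = 31.1408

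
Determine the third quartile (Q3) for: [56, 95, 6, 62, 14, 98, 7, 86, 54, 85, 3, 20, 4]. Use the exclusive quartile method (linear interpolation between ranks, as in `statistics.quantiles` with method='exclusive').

85.5

Step 1: Sort the data: [3, 4, 6, 7, 14, 20, 54, 56, 62, 85, 86, 95, 98]
Step 2: n = 13
Step 3: Using the exclusive quartile method:
  Q1 = 6.5
  Q2 (median) = 54
  Q3 = 85.5
  IQR = Q3 - Q1 = 85.5 - 6.5 = 79
Step 4: Q3 = 85.5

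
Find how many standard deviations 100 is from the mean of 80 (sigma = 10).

2

Step 1: Recall the z-score formula: z = (x - mu) / sigma
Step 2: Substitute values: z = (100 - 80) / 10
Step 3: z = 20 / 10 = 2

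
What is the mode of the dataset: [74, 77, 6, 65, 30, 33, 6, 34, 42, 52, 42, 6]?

6

Step 1: Count the frequency of each value:
  6: appears 3 time(s)
  30: appears 1 time(s)
  33: appears 1 time(s)
  34: appears 1 time(s)
  42: appears 2 time(s)
  52: appears 1 time(s)
  65: appears 1 time(s)
  74: appears 1 time(s)
  77: appears 1 time(s)
Step 2: The value 6 appears most frequently (3 times).
Step 3: Mode = 6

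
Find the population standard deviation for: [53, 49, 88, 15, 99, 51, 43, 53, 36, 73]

23.4606

Step 1: Compute the mean: 56
Step 2: Sum of squared deviations from the mean: 5504
Step 3: Population variance = 5504 / 10 = 550.4
Step 4: Standard deviation = sqrt(550.4) = 23.4606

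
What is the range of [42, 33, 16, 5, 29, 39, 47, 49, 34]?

44

Step 1: Identify the maximum value: max = 49
Step 2: Identify the minimum value: min = 5
Step 3: Range = max - min = 49 - 5 = 44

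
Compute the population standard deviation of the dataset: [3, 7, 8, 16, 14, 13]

4.5246

Step 1: Compute the mean: 10.1667
Step 2: Sum of squared deviations from the mean: 122.8333
Step 3: Population variance = 122.8333 / 6 = 20.4722
Step 4: Standard deviation = sqrt(20.4722) = 4.5246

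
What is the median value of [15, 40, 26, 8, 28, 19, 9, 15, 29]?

19

Step 1: Sort the data in ascending order: [8, 9, 15, 15, 19, 26, 28, 29, 40]
Step 2: The number of values is n = 9.
Step 3: Since n is odd, the median is the middle value at position 5: 19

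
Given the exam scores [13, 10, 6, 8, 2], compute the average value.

7.8

Step 1: Sum all values: 13 + 10 + 6 + 8 + 2 = 39
Step 2: Count the number of values: n = 5
Step 3: Mean = sum / n = 39 / 5 = 7.8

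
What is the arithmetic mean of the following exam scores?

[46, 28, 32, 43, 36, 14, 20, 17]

29.5

Step 1: Sum all values: 46 + 28 + 32 + 43 + 36 + 14 + 20 + 17 = 236
Step 2: Count the number of values: n = 8
Step 3: Mean = sum / n = 236 / 8 = 29.5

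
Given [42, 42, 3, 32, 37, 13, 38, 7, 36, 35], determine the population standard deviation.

14.1085

Step 1: Compute the mean: 28.5
Step 2: Sum of squared deviations from the mean: 1990.5
Step 3: Population variance = 1990.5 / 10 = 199.05
Step 4: Standard deviation = sqrt(199.05) = 14.1085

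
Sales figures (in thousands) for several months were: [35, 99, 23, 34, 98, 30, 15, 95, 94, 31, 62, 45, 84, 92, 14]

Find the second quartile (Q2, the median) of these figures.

45

Step 1: Sort the data: [14, 15, 23, 30, 31, 34, 35, 45, 62, 84, 92, 94, 95, 98, 99]
Step 2: n = 15
Step 3: Q2 is the median. Since n is odd, it is the middle value at position 8: 45
Step 4: Q2 = 45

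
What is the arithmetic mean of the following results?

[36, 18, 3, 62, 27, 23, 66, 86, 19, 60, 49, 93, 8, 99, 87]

49.0667

Step 1: Sum all values: 36 + 18 + 3 + 62 + 27 + 23 + 66 + 86 + 19 + 60 + 49 + 93 + 8 + 99 + 87 = 736
Step 2: Count the number of values: n = 15
Step 3: Mean = sum / n = 736 / 15 = 49.0667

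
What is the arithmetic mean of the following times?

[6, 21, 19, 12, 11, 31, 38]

19.7143

Step 1: Sum all values: 6 + 21 + 19 + 12 + 11 + 31 + 38 = 138
Step 2: Count the number of values: n = 7
Step 3: Mean = sum / n = 138 / 7 = 19.7143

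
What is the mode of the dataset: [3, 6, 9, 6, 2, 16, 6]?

6

Step 1: Count the frequency of each value:
  2: appears 1 time(s)
  3: appears 1 time(s)
  6: appears 3 time(s)
  9: appears 1 time(s)
  16: appears 1 time(s)
Step 2: The value 6 appears most frequently (3 times).
Step 3: Mode = 6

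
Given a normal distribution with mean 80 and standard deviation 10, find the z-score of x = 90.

1

Step 1: Recall the z-score formula: z = (x - mu) / sigma
Step 2: Substitute values: z = (90 - 80) / 10
Step 3: z = 10 / 10 = 1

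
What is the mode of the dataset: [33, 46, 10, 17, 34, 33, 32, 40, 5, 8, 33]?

33

Step 1: Count the frequency of each value:
  5: appears 1 time(s)
  8: appears 1 time(s)
  10: appears 1 time(s)
  17: appears 1 time(s)
  32: appears 1 time(s)
  33: appears 3 time(s)
  34: appears 1 time(s)
  40: appears 1 time(s)
  46: appears 1 time(s)
Step 2: The value 33 appears most frequently (3 times).
Step 3: Mode = 33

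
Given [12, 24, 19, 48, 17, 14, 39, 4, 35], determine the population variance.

182.0247

Step 1: Compute the mean: (12 + 24 + 19 + 48 + 17 + 14 + 39 + 4 + 35) / 9 = 23.5556
Step 2: Compute squared deviations from the mean:
  (12 - 23.5556)^2 = 133.5309
  (24 - 23.5556)^2 = 0.1975
  (19 - 23.5556)^2 = 20.7531
  (48 - 23.5556)^2 = 597.5309
  (17 - 23.5556)^2 = 42.9753
  (14 - 23.5556)^2 = 91.3086
  (39 - 23.5556)^2 = 238.5309
  (4 - 23.5556)^2 = 382.4198
  (35 - 23.5556)^2 = 130.9753
Step 3: Sum of squared deviations = 1638.2222
Step 4: Population variance = 1638.2222 / 9 = 182.0247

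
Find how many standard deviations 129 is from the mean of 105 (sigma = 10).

2.4

Step 1: Recall the z-score formula: z = (x - mu) / sigma
Step 2: Substitute values: z = (129 - 105) / 10
Step 3: z = 24 / 10 = 2.4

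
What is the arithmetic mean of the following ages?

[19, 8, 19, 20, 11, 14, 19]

15.7143

Step 1: Sum all values: 19 + 8 + 19 + 20 + 11 + 14 + 19 = 110
Step 2: Count the number of values: n = 7
Step 3: Mean = sum / n = 110 / 7 = 15.7143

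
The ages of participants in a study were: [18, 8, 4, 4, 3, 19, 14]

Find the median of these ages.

8

Step 1: Sort the data in ascending order: [3, 4, 4, 8, 14, 18, 19]
Step 2: The number of values is n = 7.
Step 3: Since n is odd, the median is the middle value at position 4: 8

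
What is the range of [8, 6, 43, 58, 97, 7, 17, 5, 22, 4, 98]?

94

Step 1: Identify the maximum value: max = 98
Step 2: Identify the minimum value: min = 4
Step 3: Range = max - min = 98 - 4 = 94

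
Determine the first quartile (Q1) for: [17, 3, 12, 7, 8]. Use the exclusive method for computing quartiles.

5

Step 1: Sort the data: [3, 7, 8, 12, 17]
Step 2: n = 5
Step 3: Using the exclusive quartile method:
  Q1 = 5
  Q2 (median) = 8
  Q3 = 14.5
  IQR = Q3 - Q1 = 14.5 - 5 = 9.5
Step 4: Q1 = 5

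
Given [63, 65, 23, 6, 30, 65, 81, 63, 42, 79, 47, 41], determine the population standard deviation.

21.9979

Step 1: Compute the mean: 50.4167
Step 2: Sum of squared deviations from the mean: 5806.9167
Step 3: Population variance = 5806.9167 / 12 = 483.9097
Step 4: Standard deviation = sqrt(483.9097) = 21.9979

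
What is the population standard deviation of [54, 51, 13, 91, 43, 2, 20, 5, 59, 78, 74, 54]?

28.1967

Step 1: Compute the mean: 45.3333
Step 2: Sum of squared deviations from the mean: 9540.6667
Step 3: Population variance = 9540.6667 / 12 = 795.0556
Step 4: Standard deviation = sqrt(795.0556) = 28.1967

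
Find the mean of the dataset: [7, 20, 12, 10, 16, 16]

13.5

Step 1: Sum all values: 7 + 20 + 12 + 10 + 16 + 16 = 81
Step 2: Count the number of values: n = 6
Step 3: Mean = sum / n = 81 / 6 = 13.5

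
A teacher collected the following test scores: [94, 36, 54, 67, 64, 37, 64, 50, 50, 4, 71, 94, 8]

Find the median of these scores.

54

Step 1: Sort the data in ascending order: [4, 8, 36, 37, 50, 50, 54, 64, 64, 67, 71, 94, 94]
Step 2: The number of values is n = 13.
Step 3: Since n is odd, the median is the middle value at position 7: 54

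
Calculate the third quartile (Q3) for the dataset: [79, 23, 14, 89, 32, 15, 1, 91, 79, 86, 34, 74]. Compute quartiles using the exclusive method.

84.25

Step 1: Sort the data: [1, 14, 15, 23, 32, 34, 74, 79, 79, 86, 89, 91]
Step 2: n = 12
Step 3: Using the exclusive quartile method:
  Q1 = 17
  Q2 (median) = 54
  Q3 = 84.25
  IQR = Q3 - Q1 = 84.25 - 17 = 67.25
Step 4: Q3 = 84.25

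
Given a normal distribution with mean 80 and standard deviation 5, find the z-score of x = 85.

1

Step 1: Recall the z-score formula: z = (x - mu) / sigma
Step 2: Substitute values: z = (85 - 80) / 5
Step 3: z = 5 / 5 = 1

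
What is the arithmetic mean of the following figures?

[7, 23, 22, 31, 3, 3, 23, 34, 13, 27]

18.6

Step 1: Sum all values: 7 + 23 + 22 + 31 + 3 + 3 + 23 + 34 + 13 + 27 = 186
Step 2: Count the number of values: n = 10
Step 3: Mean = sum / n = 186 / 10 = 18.6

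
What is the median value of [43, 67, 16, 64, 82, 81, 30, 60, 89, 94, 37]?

64

Step 1: Sort the data in ascending order: [16, 30, 37, 43, 60, 64, 67, 81, 82, 89, 94]
Step 2: The number of values is n = 11.
Step 3: Since n is odd, the median is the middle value at position 6: 64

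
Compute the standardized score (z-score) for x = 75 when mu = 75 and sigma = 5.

0

Step 1: Recall the z-score formula: z = (x - mu) / sigma
Step 2: Substitute values: z = (75 - 75) / 5
Step 3: z = 0 / 5 = 0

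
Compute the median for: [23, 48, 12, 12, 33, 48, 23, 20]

23

Step 1: Sort the data in ascending order: [12, 12, 20, 23, 23, 33, 48, 48]
Step 2: The number of values is n = 8.
Step 3: Since n is even, the median is the average of positions 4 and 5:
  Median = (23 + 23) / 2 = 23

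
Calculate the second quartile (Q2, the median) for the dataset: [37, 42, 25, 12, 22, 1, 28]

25

Step 1: Sort the data: [1, 12, 22, 25, 28, 37, 42]
Step 2: n = 7
Step 3: Q2 is the median. Since n is odd, it is the middle value at position 4: 25
Step 4: Q2 = 25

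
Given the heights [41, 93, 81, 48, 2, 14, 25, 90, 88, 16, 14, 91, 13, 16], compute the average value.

45.1429

Step 1: Sum all values: 41 + 93 + 81 + 48 + 2 + 14 + 25 + 90 + 88 + 16 + 14 + 91 + 13 + 16 = 632
Step 2: Count the number of values: n = 14
Step 3: Mean = sum / n = 632 / 14 = 45.1429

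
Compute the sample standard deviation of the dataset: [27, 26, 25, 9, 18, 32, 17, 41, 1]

12.0497

Step 1: Compute the mean: 21.7778
Step 2: Sum of squared deviations from the mean: 1161.5556
Step 3: Sample variance = 1161.5556 / 8 = 145.1944
Step 4: Standard deviation = sqrt(145.1944) = 12.0497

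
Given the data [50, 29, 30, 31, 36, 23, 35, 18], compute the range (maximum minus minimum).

32

Step 1: Identify the maximum value: max = 50
Step 2: Identify the minimum value: min = 18
Step 3: Range = max - min = 50 - 18 = 32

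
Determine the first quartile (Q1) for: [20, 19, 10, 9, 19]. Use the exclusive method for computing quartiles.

9.5

Step 1: Sort the data: [9, 10, 19, 19, 20]
Step 2: n = 5
Step 3: Using the exclusive quartile method:
  Q1 = 9.5
  Q2 (median) = 19
  Q3 = 19.5
  IQR = Q3 - Q1 = 19.5 - 9.5 = 10
Step 4: Q1 = 9.5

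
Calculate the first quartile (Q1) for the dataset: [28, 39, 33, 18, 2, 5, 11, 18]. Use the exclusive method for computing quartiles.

6.5

Step 1: Sort the data: [2, 5, 11, 18, 18, 28, 33, 39]
Step 2: n = 8
Step 3: Using the exclusive quartile method:
  Q1 = 6.5
  Q2 (median) = 18
  Q3 = 31.75
  IQR = Q3 - Q1 = 31.75 - 6.5 = 25.25
Step 4: Q1 = 6.5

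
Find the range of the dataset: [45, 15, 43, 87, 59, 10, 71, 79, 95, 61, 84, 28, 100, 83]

90

Step 1: Identify the maximum value: max = 100
Step 2: Identify the minimum value: min = 10
Step 3: Range = max - min = 100 - 10 = 90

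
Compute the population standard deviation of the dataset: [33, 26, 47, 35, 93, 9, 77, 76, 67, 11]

27.8862

Step 1: Compute the mean: 47.4
Step 2: Sum of squared deviations from the mean: 7776.4
Step 3: Population variance = 7776.4 / 10 = 777.64
Step 4: Standard deviation = sqrt(777.64) = 27.8862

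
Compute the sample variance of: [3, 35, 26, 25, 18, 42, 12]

177.3333

Step 1: Compute the mean: (3 + 35 + 26 + 25 + 18 + 42 + 12) / 7 = 23
Step 2: Compute squared deviations from the mean:
  (3 - 23)^2 = 400
  (35 - 23)^2 = 144
  (26 - 23)^2 = 9
  (25 - 23)^2 = 4
  (18 - 23)^2 = 25
  (42 - 23)^2 = 361
  (12 - 23)^2 = 121
Step 3: Sum of squared deviations = 1064
Step 4: Sample variance = 1064 / 6 = 177.3333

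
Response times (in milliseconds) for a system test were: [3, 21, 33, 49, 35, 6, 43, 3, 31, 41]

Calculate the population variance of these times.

267.85

Step 1: Compute the mean: (3 + 21 + 33 + 49 + 35 + 6 + 43 + 3 + 31 + 41) / 10 = 26.5
Step 2: Compute squared deviations from the mean:
  (3 - 26.5)^2 = 552.25
  (21 - 26.5)^2 = 30.25
  (33 - 26.5)^2 = 42.25
  (49 - 26.5)^2 = 506.25
  (35 - 26.5)^2 = 72.25
  (6 - 26.5)^2 = 420.25
  (43 - 26.5)^2 = 272.25
  (3 - 26.5)^2 = 552.25
  (31 - 26.5)^2 = 20.25
  (41 - 26.5)^2 = 210.25
Step 3: Sum of squared deviations = 2678.5
Step 4: Population variance = 2678.5 / 10 = 267.85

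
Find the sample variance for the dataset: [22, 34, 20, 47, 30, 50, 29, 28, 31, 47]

113.2889

Step 1: Compute the mean: (22 + 34 + 20 + 47 + 30 + 50 + 29 + 28 + 31 + 47) / 10 = 33.8
Step 2: Compute squared deviations from the mean:
  (22 - 33.8)^2 = 139.24
  (34 - 33.8)^2 = 0.04
  (20 - 33.8)^2 = 190.44
  (47 - 33.8)^2 = 174.24
  (30 - 33.8)^2 = 14.44
  (50 - 33.8)^2 = 262.44
  (29 - 33.8)^2 = 23.04
  (28 - 33.8)^2 = 33.64
  (31 - 33.8)^2 = 7.84
  (47 - 33.8)^2 = 174.24
Step 3: Sum of squared deviations = 1019.6
Step 4: Sample variance = 1019.6 / 9 = 113.2889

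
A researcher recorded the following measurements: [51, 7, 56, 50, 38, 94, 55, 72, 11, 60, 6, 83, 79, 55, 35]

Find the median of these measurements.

55

Step 1: Sort the data in ascending order: [6, 7, 11, 35, 38, 50, 51, 55, 55, 56, 60, 72, 79, 83, 94]
Step 2: The number of values is n = 15.
Step 3: Since n is odd, the median is the middle value at position 8: 55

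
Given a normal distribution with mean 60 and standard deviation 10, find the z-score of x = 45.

-1.5

Step 1: Recall the z-score formula: z = (x - mu) / sigma
Step 2: Substitute values: z = (45 - 60) / 10
Step 3: z = -15 / 10 = -1.5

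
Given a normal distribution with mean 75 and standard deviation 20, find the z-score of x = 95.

1

Step 1: Recall the z-score formula: z = (x - mu) / sigma
Step 2: Substitute values: z = (95 - 75) / 20
Step 3: z = 20 / 20 = 1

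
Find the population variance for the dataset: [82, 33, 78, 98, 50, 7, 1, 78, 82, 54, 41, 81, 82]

883.6923

Step 1: Compute the mean: (82 + 33 + 78 + 98 + 50 + 7 + 1 + 78 + 82 + 54 + 41 + 81 + 82) / 13 = 59
Step 2: Compute squared deviations from the mean:
  (82 - 59)^2 = 529
  (33 - 59)^2 = 676
  (78 - 59)^2 = 361
  (98 - 59)^2 = 1521
  (50 - 59)^2 = 81
  (7 - 59)^2 = 2704
  (1 - 59)^2 = 3364
  (78 - 59)^2 = 361
  (82 - 59)^2 = 529
  (54 - 59)^2 = 25
  (41 - 59)^2 = 324
  (81 - 59)^2 = 484
  (82 - 59)^2 = 529
Step 3: Sum of squared deviations = 11488
Step 4: Population variance = 11488 / 13 = 883.6923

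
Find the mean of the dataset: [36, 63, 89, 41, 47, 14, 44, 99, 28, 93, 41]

54.0909

Step 1: Sum all values: 36 + 63 + 89 + 41 + 47 + 14 + 44 + 99 + 28 + 93 + 41 = 595
Step 2: Count the number of values: n = 11
Step 3: Mean = sum / n = 595 / 11 = 54.0909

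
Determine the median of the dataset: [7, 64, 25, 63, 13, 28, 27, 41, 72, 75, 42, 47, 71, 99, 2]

42

Step 1: Sort the data in ascending order: [2, 7, 13, 25, 27, 28, 41, 42, 47, 63, 64, 71, 72, 75, 99]
Step 2: The number of values is n = 15.
Step 3: Since n is odd, the median is the middle value at position 8: 42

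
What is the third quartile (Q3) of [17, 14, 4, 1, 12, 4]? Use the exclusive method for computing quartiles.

14.75

Step 1: Sort the data: [1, 4, 4, 12, 14, 17]
Step 2: n = 6
Step 3: Using the exclusive quartile method:
  Q1 = 3.25
  Q2 (median) = 8
  Q3 = 14.75
  IQR = Q3 - Q1 = 14.75 - 3.25 = 11.5
Step 4: Q3 = 14.75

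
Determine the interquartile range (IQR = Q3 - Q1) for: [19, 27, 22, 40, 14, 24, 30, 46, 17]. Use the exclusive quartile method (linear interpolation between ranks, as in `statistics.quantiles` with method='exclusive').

17

Step 1: Sort the data: [14, 17, 19, 22, 24, 27, 30, 40, 46]
Step 2: n = 9
Step 3: Using the exclusive quartile method:
  Q1 = 18
  Q2 (median) = 24
  Q3 = 35
  IQR = Q3 - Q1 = 35 - 18 = 17
Step 4: IQR = 17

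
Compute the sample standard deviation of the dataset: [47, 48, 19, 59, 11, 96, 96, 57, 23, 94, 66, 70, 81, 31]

28.8417

Step 1: Compute the mean: 57
Step 2: Sum of squared deviations from the mean: 10814
Step 3: Sample variance = 10814 / 13 = 831.8462
Step 4: Standard deviation = sqrt(831.8462) = 28.8417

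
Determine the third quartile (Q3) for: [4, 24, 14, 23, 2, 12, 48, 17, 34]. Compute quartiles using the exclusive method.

29

Step 1: Sort the data: [2, 4, 12, 14, 17, 23, 24, 34, 48]
Step 2: n = 9
Step 3: Using the exclusive quartile method:
  Q1 = 8
  Q2 (median) = 17
  Q3 = 29
  IQR = Q3 - Q1 = 29 - 8 = 21
Step 4: Q3 = 29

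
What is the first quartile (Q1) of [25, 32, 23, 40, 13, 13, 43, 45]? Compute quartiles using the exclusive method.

15.5

Step 1: Sort the data: [13, 13, 23, 25, 32, 40, 43, 45]
Step 2: n = 8
Step 3: Using the exclusive quartile method:
  Q1 = 15.5
  Q2 (median) = 28.5
  Q3 = 42.25
  IQR = Q3 - Q1 = 42.25 - 15.5 = 26.75
Step 4: Q1 = 15.5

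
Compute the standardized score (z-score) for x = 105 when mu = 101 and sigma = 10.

0.4

Step 1: Recall the z-score formula: z = (x - mu) / sigma
Step 2: Substitute values: z = (105 - 101) / 10
Step 3: z = 4 / 10 = 0.4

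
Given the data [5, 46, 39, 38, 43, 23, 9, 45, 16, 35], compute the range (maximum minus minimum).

41

Step 1: Identify the maximum value: max = 46
Step 2: Identify the minimum value: min = 5
Step 3: Range = max - min = 46 - 5 = 41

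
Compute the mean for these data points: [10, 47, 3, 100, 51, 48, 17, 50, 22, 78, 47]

43

Step 1: Sum all values: 10 + 47 + 3 + 100 + 51 + 48 + 17 + 50 + 22 + 78 + 47 = 473
Step 2: Count the number of values: n = 11
Step 3: Mean = sum / n = 473 / 11 = 43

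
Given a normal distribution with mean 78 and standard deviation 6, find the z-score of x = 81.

0.5

Step 1: Recall the z-score formula: z = (x - mu) / sigma
Step 2: Substitute values: z = (81 - 78) / 6
Step 3: z = 3 / 6 = 0.5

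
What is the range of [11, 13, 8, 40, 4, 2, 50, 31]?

48

Step 1: Identify the maximum value: max = 50
Step 2: Identify the minimum value: min = 2
Step 3: Range = max - min = 50 - 2 = 48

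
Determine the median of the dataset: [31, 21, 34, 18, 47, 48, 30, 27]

30.5

Step 1: Sort the data in ascending order: [18, 21, 27, 30, 31, 34, 47, 48]
Step 2: The number of values is n = 8.
Step 3: Since n is even, the median is the average of positions 4 and 5:
  Median = (30 + 31) / 2 = 30.5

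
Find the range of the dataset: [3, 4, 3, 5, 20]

17

Step 1: Identify the maximum value: max = 20
Step 2: Identify the minimum value: min = 3
Step 3: Range = max - min = 20 - 3 = 17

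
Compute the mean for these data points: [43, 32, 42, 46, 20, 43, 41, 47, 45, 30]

38.9

Step 1: Sum all values: 43 + 32 + 42 + 46 + 20 + 43 + 41 + 47 + 45 + 30 = 389
Step 2: Count the number of values: n = 10
Step 3: Mean = sum / n = 389 / 10 = 38.9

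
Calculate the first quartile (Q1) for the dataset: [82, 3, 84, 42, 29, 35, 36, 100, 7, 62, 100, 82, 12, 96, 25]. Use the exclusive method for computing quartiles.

25

Step 1: Sort the data: [3, 7, 12, 25, 29, 35, 36, 42, 62, 82, 82, 84, 96, 100, 100]
Step 2: n = 15
Step 3: Using the exclusive quartile method:
  Q1 = 25
  Q2 (median) = 42
  Q3 = 84
  IQR = Q3 - Q1 = 84 - 25 = 59
Step 4: Q1 = 25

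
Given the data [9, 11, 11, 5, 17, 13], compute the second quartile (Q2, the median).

11

Step 1: Sort the data: [5, 9, 11, 11, 13, 17]
Step 2: n = 6
Step 3: Q2 is the median. Since n is even, it is the average of the values at positions 3 and 4:
  Q2 = (11 + 11) / 2 = 11
Step 4: Q2 = 11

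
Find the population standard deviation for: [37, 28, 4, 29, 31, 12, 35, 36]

11.2805

Step 1: Compute the mean: 26.5
Step 2: Sum of squared deviations from the mean: 1018
Step 3: Population variance = 1018 / 8 = 127.25
Step 4: Standard deviation = sqrt(127.25) = 11.2805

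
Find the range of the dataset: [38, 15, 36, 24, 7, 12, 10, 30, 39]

32

Step 1: Identify the maximum value: max = 39
Step 2: Identify the minimum value: min = 7
Step 3: Range = max - min = 39 - 7 = 32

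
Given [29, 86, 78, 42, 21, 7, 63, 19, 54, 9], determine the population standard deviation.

26.9362

Step 1: Compute the mean: 40.8
Step 2: Sum of squared deviations from the mean: 7255.6
Step 3: Population variance = 7255.6 / 10 = 725.56
Step 4: Standard deviation = sqrt(725.56) = 26.9362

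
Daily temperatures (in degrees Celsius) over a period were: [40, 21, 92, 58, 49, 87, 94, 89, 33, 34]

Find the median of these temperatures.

53.5

Step 1: Sort the data in ascending order: [21, 33, 34, 40, 49, 58, 87, 89, 92, 94]
Step 2: The number of values is n = 10.
Step 3: Since n is even, the median is the average of positions 5 and 6:
  Median = (49 + 58) / 2 = 53.5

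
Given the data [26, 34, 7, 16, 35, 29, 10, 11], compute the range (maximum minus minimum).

28

Step 1: Identify the maximum value: max = 35
Step 2: Identify the minimum value: min = 7
Step 3: Range = max - min = 35 - 7 = 28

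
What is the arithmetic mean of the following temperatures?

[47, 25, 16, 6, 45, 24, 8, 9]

22.5

Step 1: Sum all values: 47 + 25 + 16 + 6 + 45 + 24 + 8 + 9 = 180
Step 2: Count the number of values: n = 8
Step 3: Mean = sum / n = 180 / 8 = 22.5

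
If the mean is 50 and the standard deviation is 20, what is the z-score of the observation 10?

-2

Step 1: Recall the z-score formula: z = (x - mu) / sigma
Step 2: Substitute values: z = (10 - 50) / 20
Step 3: z = -40 / 20 = -2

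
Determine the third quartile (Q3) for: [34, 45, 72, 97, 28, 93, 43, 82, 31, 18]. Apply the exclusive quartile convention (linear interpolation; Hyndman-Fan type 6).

84.75

Step 1: Sort the data: [18, 28, 31, 34, 43, 45, 72, 82, 93, 97]
Step 2: n = 10
Step 3: Using the exclusive quartile method:
  Q1 = 30.25
  Q2 (median) = 44
  Q3 = 84.75
  IQR = Q3 - Q1 = 84.75 - 30.25 = 54.5
Step 4: Q3 = 84.75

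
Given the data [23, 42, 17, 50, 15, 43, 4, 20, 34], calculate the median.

23

Step 1: Sort the data in ascending order: [4, 15, 17, 20, 23, 34, 42, 43, 50]
Step 2: The number of values is n = 9.
Step 3: Since n is odd, the median is the middle value at position 5: 23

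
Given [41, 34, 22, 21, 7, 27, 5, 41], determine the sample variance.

192.2143

Step 1: Compute the mean: (41 + 34 + 22 + 21 + 7 + 27 + 5 + 41) / 8 = 24.75
Step 2: Compute squared deviations from the mean:
  (41 - 24.75)^2 = 264.0625
  (34 - 24.75)^2 = 85.5625
  (22 - 24.75)^2 = 7.5625
  (21 - 24.75)^2 = 14.0625
  (7 - 24.75)^2 = 315.0625
  (27 - 24.75)^2 = 5.0625
  (5 - 24.75)^2 = 390.0625
  (41 - 24.75)^2 = 264.0625
Step 3: Sum of squared deviations = 1345.5
Step 4: Sample variance = 1345.5 / 7 = 192.2143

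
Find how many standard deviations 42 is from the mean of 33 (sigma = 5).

1.8

Step 1: Recall the z-score formula: z = (x - mu) / sigma
Step 2: Substitute values: z = (42 - 33) / 5
Step 3: z = 9 / 5 = 1.8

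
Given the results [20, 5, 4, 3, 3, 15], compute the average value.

8.3333

Step 1: Sum all values: 20 + 5 + 4 + 3 + 3 + 15 = 50
Step 2: Count the number of values: n = 6
Step 3: Mean = sum / n = 50 / 6 = 8.3333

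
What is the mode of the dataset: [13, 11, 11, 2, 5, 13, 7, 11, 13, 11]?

11

Step 1: Count the frequency of each value:
  2: appears 1 time(s)
  5: appears 1 time(s)
  7: appears 1 time(s)
  11: appears 4 time(s)
  13: appears 3 time(s)
Step 2: The value 11 appears most frequently (4 times).
Step 3: Mode = 11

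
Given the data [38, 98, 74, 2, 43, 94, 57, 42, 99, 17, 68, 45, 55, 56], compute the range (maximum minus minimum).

97

Step 1: Identify the maximum value: max = 99
Step 2: Identify the minimum value: min = 2
Step 3: Range = max - min = 99 - 2 = 97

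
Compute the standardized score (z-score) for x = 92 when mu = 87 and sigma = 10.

0.5

Step 1: Recall the z-score formula: z = (x - mu) / sigma
Step 2: Substitute values: z = (92 - 87) / 10
Step 3: z = 5 / 10 = 0.5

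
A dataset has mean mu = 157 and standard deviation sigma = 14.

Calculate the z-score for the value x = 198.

2.9286

Step 1: Recall the z-score formula: z = (x - mu) / sigma
Step 2: Substitute values: z = (198 - 157) / 14
Step 3: z = 41 / 14 = 2.9286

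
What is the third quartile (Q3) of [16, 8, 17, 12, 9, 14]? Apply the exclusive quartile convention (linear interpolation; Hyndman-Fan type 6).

16.25

Step 1: Sort the data: [8, 9, 12, 14, 16, 17]
Step 2: n = 6
Step 3: Using the exclusive quartile method:
  Q1 = 8.75
  Q2 (median) = 13
  Q3 = 16.25
  IQR = Q3 - Q1 = 16.25 - 8.75 = 7.5
Step 4: Q3 = 16.25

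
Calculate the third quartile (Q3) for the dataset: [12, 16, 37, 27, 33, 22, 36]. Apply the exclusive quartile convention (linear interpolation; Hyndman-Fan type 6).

36

Step 1: Sort the data: [12, 16, 22, 27, 33, 36, 37]
Step 2: n = 7
Step 3: Using the exclusive quartile method:
  Q1 = 16
  Q2 (median) = 27
  Q3 = 36
  IQR = Q3 - Q1 = 36 - 16 = 20
Step 4: Q3 = 36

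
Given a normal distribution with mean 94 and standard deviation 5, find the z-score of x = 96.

0.4

Step 1: Recall the z-score formula: z = (x - mu) / sigma
Step 2: Substitute values: z = (96 - 94) / 5
Step 3: z = 2 / 5 = 0.4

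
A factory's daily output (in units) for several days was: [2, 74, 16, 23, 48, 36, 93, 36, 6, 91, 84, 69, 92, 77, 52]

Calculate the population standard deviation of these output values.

31.0708

Step 1: Compute the mean: 53.2667
Step 2: Sum of squared deviations from the mean: 14480.9333
Step 3: Population variance = 14480.9333 / 15 = 965.3956
Step 4: Standard deviation = sqrt(965.3956) = 31.0708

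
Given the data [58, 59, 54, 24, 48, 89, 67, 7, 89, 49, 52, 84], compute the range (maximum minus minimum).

82

Step 1: Identify the maximum value: max = 89
Step 2: Identify the minimum value: min = 7
Step 3: Range = max - min = 89 - 7 = 82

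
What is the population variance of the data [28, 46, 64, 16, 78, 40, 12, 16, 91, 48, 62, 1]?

730.4722

Step 1: Compute the mean: (28 + 46 + 64 + 16 + 78 + 40 + 12 + 16 + 91 + 48 + 62 + 1) / 12 = 41.8333
Step 2: Compute squared deviations from the mean:
  (28 - 41.8333)^2 = 191.3611
  (46 - 41.8333)^2 = 17.3611
  (64 - 41.8333)^2 = 491.3611
  (16 - 41.8333)^2 = 667.3611
  (78 - 41.8333)^2 = 1308.0278
  (40 - 41.8333)^2 = 3.3611
  (12 - 41.8333)^2 = 890.0278
  (16 - 41.8333)^2 = 667.3611
  (91 - 41.8333)^2 = 2417.3611
  (48 - 41.8333)^2 = 38.0278
  (62 - 41.8333)^2 = 406.6944
  (1 - 41.8333)^2 = 1667.3611
Step 3: Sum of squared deviations = 8765.6667
Step 4: Population variance = 8765.6667 / 12 = 730.4722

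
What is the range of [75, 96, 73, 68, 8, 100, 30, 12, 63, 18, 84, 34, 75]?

92

Step 1: Identify the maximum value: max = 100
Step 2: Identify the minimum value: min = 8
Step 3: Range = max - min = 100 - 8 = 92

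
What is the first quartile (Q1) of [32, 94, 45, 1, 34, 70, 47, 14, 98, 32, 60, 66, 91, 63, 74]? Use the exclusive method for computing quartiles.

32

Step 1: Sort the data: [1, 14, 32, 32, 34, 45, 47, 60, 63, 66, 70, 74, 91, 94, 98]
Step 2: n = 15
Step 3: Using the exclusive quartile method:
  Q1 = 32
  Q2 (median) = 60
  Q3 = 74
  IQR = Q3 - Q1 = 74 - 32 = 42
Step 4: Q1 = 32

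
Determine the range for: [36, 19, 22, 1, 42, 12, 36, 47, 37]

46

Step 1: Identify the maximum value: max = 47
Step 2: Identify the minimum value: min = 1
Step 3: Range = max - min = 47 - 1 = 46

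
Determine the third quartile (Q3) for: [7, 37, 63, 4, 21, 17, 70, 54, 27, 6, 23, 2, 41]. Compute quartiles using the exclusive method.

47.5

Step 1: Sort the data: [2, 4, 6, 7, 17, 21, 23, 27, 37, 41, 54, 63, 70]
Step 2: n = 13
Step 3: Using the exclusive quartile method:
  Q1 = 6.5
  Q2 (median) = 23
  Q3 = 47.5
  IQR = Q3 - Q1 = 47.5 - 6.5 = 41
Step 4: Q3 = 47.5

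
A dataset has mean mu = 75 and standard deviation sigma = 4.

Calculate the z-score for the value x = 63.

-3

Step 1: Recall the z-score formula: z = (x - mu) / sigma
Step 2: Substitute values: z = (63 - 75) / 4
Step 3: z = -12 / 4 = -3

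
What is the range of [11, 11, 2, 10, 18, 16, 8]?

16

Step 1: Identify the maximum value: max = 18
Step 2: Identify the minimum value: min = 2
Step 3: Range = max - min = 18 - 2 = 16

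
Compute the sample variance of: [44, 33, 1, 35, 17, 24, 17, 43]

218.5

Step 1: Compute the mean: (44 + 33 + 1 + 35 + 17 + 24 + 17 + 43) / 8 = 26.75
Step 2: Compute squared deviations from the mean:
  (44 - 26.75)^2 = 297.5625
  (33 - 26.75)^2 = 39.0625
  (1 - 26.75)^2 = 663.0625
  (35 - 26.75)^2 = 68.0625
  (17 - 26.75)^2 = 95.0625
  (24 - 26.75)^2 = 7.5625
  (17 - 26.75)^2 = 95.0625
  (43 - 26.75)^2 = 264.0625
Step 3: Sum of squared deviations = 1529.5
Step 4: Sample variance = 1529.5 / 7 = 218.5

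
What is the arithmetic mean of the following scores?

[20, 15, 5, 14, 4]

11.6

Step 1: Sum all values: 20 + 15 + 5 + 14 + 4 = 58
Step 2: Count the number of values: n = 5
Step 3: Mean = sum / n = 58 / 5 = 11.6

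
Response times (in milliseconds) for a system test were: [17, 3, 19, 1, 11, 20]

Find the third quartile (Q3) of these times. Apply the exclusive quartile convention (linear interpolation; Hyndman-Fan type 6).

19.25

Step 1: Sort the data: [1, 3, 11, 17, 19, 20]
Step 2: n = 6
Step 3: Using the exclusive quartile method:
  Q1 = 2.5
  Q2 (median) = 14
  Q3 = 19.25
  IQR = Q3 - Q1 = 19.25 - 2.5 = 16.75
Step 4: Q3 = 19.25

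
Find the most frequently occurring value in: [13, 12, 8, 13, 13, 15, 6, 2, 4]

13

Step 1: Count the frequency of each value:
  2: appears 1 time(s)
  4: appears 1 time(s)
  6: appears 1 time(s)
  8: appears 1 time(s)
  12: appears 1 time(s)
  13: appears 3 time(s)
  15: appears 1 time(s)
Step 2: The value 13 appears most frequently (3 times).
Step 3: Mode = 13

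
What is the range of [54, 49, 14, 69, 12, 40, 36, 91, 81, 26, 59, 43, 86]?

79

Step 1: Identify the maximum value: max = 91
Step 2: Identify the minimum value: min = 12
Step 3: Range = max - min = 91 - 12 = 79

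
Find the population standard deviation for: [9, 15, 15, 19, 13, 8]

3.7602

Step 1: Compute the mean: 13.1667
Step 2: Sum of squared deviations from the mean: 84.8333
Step 3: Population variance = 84.8333 / 6 = 14.1389
Step 4: Standard deviation = sqrt(14.1389) = 3.7602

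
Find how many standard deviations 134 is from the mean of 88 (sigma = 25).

1.84

Step 1: Recall the z-score formula: z = (x - mu) / sigma
Step 2: Substitute values: z = (134 - 88) / 25
Step 3: z = 46 / 25 = 1.84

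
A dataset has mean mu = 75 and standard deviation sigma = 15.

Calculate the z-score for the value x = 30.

-3

Step 1: Recall the z-score formula: z = (x - mu) / sigma
Step 2: Substitute values: z = (30 - 75) / 15
Step 3: z = -45 / 15 = -3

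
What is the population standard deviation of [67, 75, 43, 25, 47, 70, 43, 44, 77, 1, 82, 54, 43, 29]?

21.9447

Step 1: Compute the mean: 50
Step 2: Sum of squared deviations from the mean: 6742
Step 3: Population variance = 6742 / 14 = 481.5714
Step 4: Standard deviation = sqrt(481.5714) = 21.9447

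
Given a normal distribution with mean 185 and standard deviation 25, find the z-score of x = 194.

0.36

Step 1: Recall the z-score formula: z = (x - mu) / sigma
Step 2: Substitute values: z = (194 - 185) / 25
Step 3: z = 9 / 25 = 0.36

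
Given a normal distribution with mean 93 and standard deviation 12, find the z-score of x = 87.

-0.5

Step 1: Recall the z-score formula: z = (x - mu) / sigma
Step 2: Substitute values: z = (87 - 93) / 12
Step 3: z = -6 / 12 = -0.5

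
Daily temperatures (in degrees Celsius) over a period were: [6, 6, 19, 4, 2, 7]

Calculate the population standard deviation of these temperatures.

5.4671

Step 1: Compute the mean: 7.3333
Step 2: Sum of squared deviations from the mean: 179.3333
Step 3: Population variance = 179.3333 / 6 = 29.8889
Step 4: Standard deviation = sqrt(29.8889) = 5.4671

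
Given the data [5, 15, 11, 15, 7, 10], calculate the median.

10.5

Step 1: Sort the data in ascending order: [5, 7, 10, 11, 15, 15]
Step 2: The number of values is n = 6.
Step 3: Since n is even, the median is the average of positions 3 and 4:
  Median = (10 + 11) / 2 = 10.5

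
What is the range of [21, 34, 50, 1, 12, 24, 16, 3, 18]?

49

Step 1: Identify the maximum value: max = 50
Step 2: Identify the minimum value: min = 1
Step 3: Range = max - min = 50 - 1 = 49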